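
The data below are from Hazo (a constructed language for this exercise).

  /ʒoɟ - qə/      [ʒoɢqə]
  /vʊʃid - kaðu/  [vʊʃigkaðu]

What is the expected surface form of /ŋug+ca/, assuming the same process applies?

The data show regressive place assimilation: /ɟ/ → [ɢ] before /q/; /d/ → [g] before /k/. In each pair only place changes, matching the following consonant, while manner and voice stay constant.
/g/ is a voiced velar stop. The following trigger /c/ is palatal, so /g/ must become palatal as well.
A voiced palatal stop is [ɟ], so the surface segment is [ɟ].

[ŋuɟca]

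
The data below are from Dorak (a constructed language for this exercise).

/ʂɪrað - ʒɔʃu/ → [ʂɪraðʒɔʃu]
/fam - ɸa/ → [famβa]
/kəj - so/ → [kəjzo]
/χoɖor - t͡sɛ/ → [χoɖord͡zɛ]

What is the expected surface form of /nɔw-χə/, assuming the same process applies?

The data show progressive voicing assimilation: /ɸ/ → [β] after /m/; /s/ → [z] after /j/; /t͡s/ → [d͡z] after /r/. In each pair only voicing changes, matching the preceding consonant, while place and manner stay constant.
No alternation appears in [ʂɪraðʒɔʃu]: there the adjacent consonants already agree in voicing (/ʒ/ and /ð/ are both voiced), so this form is consistent with the same rule.
The rule targets /χ/ (voiceless uvular fricative), which sits after the trigger /w/ (voiced).
Changing only its voicing to voiced gives [ʁ] — the voiced uvular fricative.

[nɔwʁə]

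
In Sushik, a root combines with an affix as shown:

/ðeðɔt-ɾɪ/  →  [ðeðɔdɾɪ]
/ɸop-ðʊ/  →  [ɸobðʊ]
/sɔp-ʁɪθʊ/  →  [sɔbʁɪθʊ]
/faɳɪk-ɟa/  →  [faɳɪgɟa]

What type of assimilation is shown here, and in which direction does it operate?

Underlying /t/ is realised as [d] next to /ɾ/; /ɾ/ itself does not change.
The change voiceless → voiced matches the voicing of the following /ɾ/, identifying this as voicing assimilation.
Place and manner are unchanged, so the assimilation is partial, not total.
Checking the remaining alternations: /p/ → [b] before /ð/ (voiceless → voiced, matching voiced); /p/ → [b] before /ʁ/ (voiceless → voiced, matching voiced); /k/ → [g] before /ɟ/ (voiceless → voiced, matching voiced) — only voicing changes, and always toward the following segment.
Since the segment that changes precedes the conditioning segment, the assimilation is regressive.

regressive voicing assimilation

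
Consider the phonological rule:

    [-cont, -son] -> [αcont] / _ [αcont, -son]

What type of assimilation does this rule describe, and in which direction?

The shared variable α links the value of [cont] on the target to that of the neighbouring obstruent. [cont] distinguishes stops from fricatives — a manner-of-articulation feature — so this is manner assimilation.
The conditioning segment sits to the right of the focus bar, meaning the trigger follows the segment that changes — regressive assimilation.

regressive manner assimilation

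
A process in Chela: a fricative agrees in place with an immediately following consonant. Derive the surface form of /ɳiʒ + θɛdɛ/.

[ɳiðθɛdɛ]

/ʒ/ is a voiced postalveolar fricative. The following trigger /θ/ is dental, so /ʒ/ must become dental as well.
A voiced dental fricative is [ð], so the surface segment is [ð].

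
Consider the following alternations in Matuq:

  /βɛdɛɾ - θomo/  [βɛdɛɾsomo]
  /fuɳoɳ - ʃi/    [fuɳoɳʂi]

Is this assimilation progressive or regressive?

progressive

Underlying /θ/ is realised as [s] next to /ɾ/; /ɾ/ itself does not change.
The change dental → alveolar matches the place of the preceding /ɾ/, identifying this as place assimilation.
The same holds elsewhere in the data: /ʃ/ → [ʂ] after /ɳ/ (postalveolar → retroflex, matching retroflex) — only place changes, and always toward the preceding segment.
Since the segment that changes follows the conditioning segment, the assimilation is progressive.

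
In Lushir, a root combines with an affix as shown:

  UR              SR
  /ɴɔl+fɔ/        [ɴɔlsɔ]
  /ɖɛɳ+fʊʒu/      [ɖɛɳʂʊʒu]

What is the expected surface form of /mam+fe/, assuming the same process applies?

The data show progressive place assimilation: /f/ → [s] after /l/; /f/ → [ʂ] after /ɳ/. In each pair only place changes, matching the preceding consonant, while manner and voice stay constant.
/f/ is a voiceless labiodental fricative. The preceding trigger /m/ is bilabial, so /f/ must become bilabial as well.
A voiceless bilabial fricative is [ɸ], so the surface segment is [ɸ].

[mamɸe]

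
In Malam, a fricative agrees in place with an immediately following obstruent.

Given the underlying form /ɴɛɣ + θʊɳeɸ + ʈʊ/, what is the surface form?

[ɴɛðθʊɳeʂʈʊ]

/ɣ/ is a voiced velar fricative. The following trigger /θ/ is dental, so /ɣ/ must become dental as well.
Changing only its place to dental gives [ð] — the voiced dental fricative.
At the second juncture, /ɸ/ likewise becomes [ʂ] adjacent to /ʈ/.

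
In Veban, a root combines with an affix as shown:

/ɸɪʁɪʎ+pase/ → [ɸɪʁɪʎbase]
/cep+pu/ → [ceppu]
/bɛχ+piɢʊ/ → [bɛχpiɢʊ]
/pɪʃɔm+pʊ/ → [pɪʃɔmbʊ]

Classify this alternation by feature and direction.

Comparing underlying and surface forms, /p/ → [b] is the alternation; the neighbouring /ʎ/ is constant.
The change voiceless → voiced matches the voicing of the preceding /ʎ/, identifying this as voicing assimilation.
Place and manner are unchanged, so the assimilation is partial, not total.
The same holds elsewhere in the data: /p/ → [b] after /m/ (voiceless → voiced, matching voiced) — only voicing changes, and always toward the preceding segment.
Nothing changes in [ceppu], [bɛχpiɢʊ]: there the adjacent consonants already agree in voicing (/p/ and /p/ are both voiceless; /p/ and /χ/ are both voiceless), so these forms are consistent with the same rule.
The trigger is the preceding segment, so the direction is progressive (perseverative).

progressive voicing assimilation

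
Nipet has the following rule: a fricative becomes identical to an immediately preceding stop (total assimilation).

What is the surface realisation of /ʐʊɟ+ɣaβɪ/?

/ɣ/ is the segment targeted by the rule; it sits immediately after /ɟ/, so it assimilates completely and surfaces as [ɟ].

[ʐʊɟɟaβɪ]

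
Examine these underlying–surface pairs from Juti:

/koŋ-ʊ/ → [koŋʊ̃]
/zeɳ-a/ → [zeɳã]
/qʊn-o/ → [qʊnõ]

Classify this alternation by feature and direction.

The vowel /ʊ/ surfaces as nasalised [ʊ̃] next to the preceding nasal /ŋ/ — it has acquired the [+nasal] feature of its neighbour.
The other forms show the same pattern: /a/ → [ã] after /ɳ/; /o/ → [õ] after /n/ — each time a vowel is nasalised next to a preceding nasal.
Because the conditioning nasal is to the left of the vowel that changes, the process is progressive (perseverative).

progressive nasality assimilation (vowel nasalisation)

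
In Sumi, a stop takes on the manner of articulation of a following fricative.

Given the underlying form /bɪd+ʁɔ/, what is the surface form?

[bɪzʁɔ]

/d/ is a voiced alveolar stop. The following trigger /ʁ/ is a fricative, so /d/ must become a fricative as well.
Changing only its manner to fricative gives [z] — the voiced alveolar fricative.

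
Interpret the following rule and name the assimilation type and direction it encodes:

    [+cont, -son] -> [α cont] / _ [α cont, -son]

regressive manner assimilation

The rule copies [cont] (continuancy) from the environment onto the target fricatives; since [±cont] encodes the stop/fricative manner contrast, the assimilating dimension is manner.
Since the environment is written after the underscore, the trigger follows the target; the direction is regressive.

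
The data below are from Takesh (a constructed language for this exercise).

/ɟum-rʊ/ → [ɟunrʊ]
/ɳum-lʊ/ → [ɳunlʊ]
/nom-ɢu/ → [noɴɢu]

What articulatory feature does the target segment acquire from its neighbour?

place

The segment that alternates is /m/, which surfaces as [n] when adjacent to /r/.
The change bilabial → alveolar matches the place of the following /r/, identifying this as place assimilation.
The other alternating forms pattern the same way: /m/ → [n] before /l/ (bilabial → alveolar, matching alveolar); /m/ → [ɴ] before /ɢ/ (bilabial → uvular, matching uvular) — only place changes, and always toward the following segment.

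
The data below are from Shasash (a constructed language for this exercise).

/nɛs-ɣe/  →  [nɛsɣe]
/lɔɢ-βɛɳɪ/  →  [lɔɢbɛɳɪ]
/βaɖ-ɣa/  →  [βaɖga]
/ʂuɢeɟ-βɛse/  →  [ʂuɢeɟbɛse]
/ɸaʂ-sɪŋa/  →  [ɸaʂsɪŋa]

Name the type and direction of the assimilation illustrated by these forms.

The segment that alternates is /β/, which surfaces as [b] when adjacent to /ɢ/.
The change fricative → stop matches the manner of the preceding /ɢ/, identifying this as manner assimilation.
Place and voice are unchanged, so the assimilation is partial, not total.
The other alternating forms pattern the same way: /ɣ/ → [g] after /ɖ/ (fricative → stop, matching a stop); /β/ → [b] after /ɟ/ (fricative → stop, matching a stop) — only manner changes, and always toward the preceding segment.
No alternation appears in [nɛsɣe], [ɸaʂsɪŋa]: there the adjacent consonants already agree in manner (/ɣ/ and /s/ are both fricatives; /s/ and /ʂ/ are both fricatives), so these forms are consistent with the same rule.
Since the segment that changes follows the conditioning segment, the assimilation is progressive.

progressive manner assimilation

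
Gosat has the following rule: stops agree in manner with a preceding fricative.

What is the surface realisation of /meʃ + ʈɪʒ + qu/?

[meʃʂɪʒχu]

/ʈ/ is a voiceless retroflex stop. The preceding trigger /ʃ/ is a fricative, so /ʈ/ must become a fricative as well.
The voiceless retroflex fricative is [ʂ], so /ʈ/ → [ʂ].
At the second juncture, /q/ likewise becomes [χ] adjacent to /ʒ/.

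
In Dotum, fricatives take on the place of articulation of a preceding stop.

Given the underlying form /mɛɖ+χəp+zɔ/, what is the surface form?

The rule targets /χ/ (voiceless uvular fricative), which sits after the trigger /ɖ/ (retroflex).
The voiceless retroflex fricative is [ʂ], so /χ/ → [ʂ].
The same rule applies at the second boundary: /z/ → [β] next to /p/.

[mɛɖʂəpβɔ]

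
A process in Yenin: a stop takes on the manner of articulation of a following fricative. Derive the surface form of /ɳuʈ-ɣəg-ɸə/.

[ɳuʂɣəɣɸə]

/ʈ/ is a voiceless retroflex stop. The following trigger /ɣ/ is a fricative, so /ʈ/ must become a fricative as well.
A voiceless retroflex fricative is [ʂ], so the surface segment is [ʂ].
At the second juncture, /g/ likewise becomes [ɣ] adjacent to /ɸ/.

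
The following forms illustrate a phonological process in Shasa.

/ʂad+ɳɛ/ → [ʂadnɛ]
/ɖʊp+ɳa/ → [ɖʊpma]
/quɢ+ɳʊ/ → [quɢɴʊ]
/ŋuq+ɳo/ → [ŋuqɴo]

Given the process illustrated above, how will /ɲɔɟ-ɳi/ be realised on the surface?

[ɲɔɟɲi]

The data show progressive place assimilation: /ɳ/ → [n] after /d/; /ɳ/ → [m] after /p/; /ɳ/ → [ɴ] after /ɢ/; /ɳ/ → [ɴ] after /q/. In each pair only place changes, matching the preceding consonant, while manner and voice stay constant.
The rule targets /ɳ/ (voiced retroflex nasal), which sits after the trigger /ɟ/ (palatal).
A voiced palatal nasal is [ɲ], so the surface segment is [ɲ].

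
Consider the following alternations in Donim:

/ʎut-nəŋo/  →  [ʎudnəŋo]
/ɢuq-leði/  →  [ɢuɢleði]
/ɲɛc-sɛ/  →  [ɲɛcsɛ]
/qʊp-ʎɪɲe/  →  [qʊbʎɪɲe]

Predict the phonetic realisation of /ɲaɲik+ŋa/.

The data show regressive voicing assimilation: /t/ → [d] before /n/; /q/ → [ɢ] before /l/; /p/ → [b] before /ʎ/. In each pair only voicing changes, matching the following consonant, while place and manner stay constant.
Nothing changes in [ɲɛcsɛ]: there the adjacent consonants already agree in voicing (/c/ and /s/ are both voiceless), so this form is consistent with the same rule.
The rule targets /k/ (voiceless velar stop), which sits before the trigger /ŋ/ (voiced).
A voiced velar stop is [g], so the surface segment is [g].

[ɲaɲigŋa]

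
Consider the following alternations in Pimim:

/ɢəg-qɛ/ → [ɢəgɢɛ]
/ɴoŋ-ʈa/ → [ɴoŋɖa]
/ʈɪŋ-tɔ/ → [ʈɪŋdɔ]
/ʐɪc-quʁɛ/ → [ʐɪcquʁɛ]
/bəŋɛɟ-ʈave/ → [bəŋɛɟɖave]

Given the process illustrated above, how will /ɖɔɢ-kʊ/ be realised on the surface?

The data show progressive voicing assimilation: /q/ → [ɢ] after /g/; /ʈ/ → [ɖ] after /ŋ/; /t/ → [d] after /ŋ/; /ʈ/ → [ɖ] after /ɟ/. In each pair only voicing changes, matching the preceding consonant, while place and manner stay constant.
Nothing changes in [ʐɪcquʁɛ]: there the adjacent consonants already agree in voicing (/q/ and /c/ are both voiceless), so this form is consistent with the same rule.
/k/ is a voiceless velar stop. The preceding trigger /ɢ/ is voiced, so /k/ must become voiced as well.
A voiced velar stop is [g], so the surface segment is [g].

[ɖɔɢgʊ]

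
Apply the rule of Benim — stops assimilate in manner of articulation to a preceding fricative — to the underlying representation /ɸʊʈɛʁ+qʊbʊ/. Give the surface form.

[ɸʊʈɛʁχʊbʊ]

/q/ is a voiceless uvular stop. The preceding trigger /ʁ/ is a fricative, so /q/ must become a fricative as well.
A voiceless uvular fricative is [χ], so the surface segment is [χ].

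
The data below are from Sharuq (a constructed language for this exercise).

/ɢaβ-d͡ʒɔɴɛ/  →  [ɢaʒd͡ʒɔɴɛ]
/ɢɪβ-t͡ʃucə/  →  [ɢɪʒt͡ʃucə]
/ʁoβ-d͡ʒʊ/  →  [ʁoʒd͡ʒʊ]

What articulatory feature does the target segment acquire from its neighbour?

place

Comparing underlying and surface forms, /β/ → [ʒ] is the alternation; the neighbouring /d͡ʒ/ is constant.
The change bilabial → postalveolar matches the place of the following /d͡ʒ/, identifying this as place assimilation.
The other alternating form patterns the same way: /β/ → [ʒ] before /t͡ʃ/ (bilabial → postalveolar, matching postalveolar) — only place changes, and always toward the following segment.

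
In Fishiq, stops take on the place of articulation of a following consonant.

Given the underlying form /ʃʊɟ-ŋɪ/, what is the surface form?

/ɟ/ is a voiced palatal stop. The following trigger /ŋ/ is velar, so /ɟ/ must become velar as well.
A voiced velar stop is [g], so the surface segment is [g].

[ʃʊgŋɪ]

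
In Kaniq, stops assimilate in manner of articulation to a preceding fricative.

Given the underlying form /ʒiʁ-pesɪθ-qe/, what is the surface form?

The rule targets /p/ (voiceless bilabial stop), which sits after the trigger /ʁ/ (fricative).
The voiceless bilabial fricative is [ɸ], so /p/ → [ɸ].
The same rule applies at the second boundary: /q/ → [χ] next to /θ/.

[ʒiʁɸesɪθχe]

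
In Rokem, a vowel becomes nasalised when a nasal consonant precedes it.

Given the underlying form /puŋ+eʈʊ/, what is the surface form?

/e/ sits next to the nasal /ŋ/ and is therefore nasalised to [ẽ].

[puŋẽʈʊ]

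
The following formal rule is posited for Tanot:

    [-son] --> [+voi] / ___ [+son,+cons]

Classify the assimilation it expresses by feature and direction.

regressive voicing assimilation

The structural change is [+voi], and the conditioning segment [+son,+cons] (a sonorant consonant) is itself voiced, so the target comes to share the voicing of its neighbour — voicing assimilation.
Since the environment is written after the underscore, the trigger follows the target; the direction is regressive.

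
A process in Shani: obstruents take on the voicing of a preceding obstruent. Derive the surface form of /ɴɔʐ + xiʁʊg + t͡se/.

[ɴɔʐɣiʁʊgd͡ze]

/x/ is a voiceless velar fricative. The preceding trigger /ʐ/ is voiced, so /x/ must become voiced as well.
Changing only its voicing to voiced gives [ɣ] — the voiced velar fricative.
At the second juncture, /t͡s/ likewise becomes [d͡z] adjacent to /g/.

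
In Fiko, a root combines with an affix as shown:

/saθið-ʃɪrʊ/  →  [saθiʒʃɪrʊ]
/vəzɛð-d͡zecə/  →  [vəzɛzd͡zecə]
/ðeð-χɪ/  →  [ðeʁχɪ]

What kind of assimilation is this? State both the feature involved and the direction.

Underlying /ð/ is realised as [ʒ] next to /ʃ/; /ʃ/ itself does not change.
/ð/ is dental while /ʃ/ is postalveolar; the output [ʒ] is postalveolar, matching the trigger — so the feature that spreads is place.
Manner and voice are unchanged, so the assimilation is partial, not total.
Checking the remaining alternations: /ð/ → [z] before /d͡z/ (dental → alveolar, matching alveolar); /ð/ → [ʁ] before /χ/ (dental → uvular, matching uvular) — only place changes, and always toward the following segment.
The trigger is the following segment, so the direction is regressive (anticipatory).

regressive place assimilation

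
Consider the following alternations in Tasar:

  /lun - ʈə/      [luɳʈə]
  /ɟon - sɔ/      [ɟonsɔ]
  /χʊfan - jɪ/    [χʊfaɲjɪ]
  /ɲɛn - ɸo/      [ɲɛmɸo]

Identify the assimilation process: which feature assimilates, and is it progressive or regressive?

regressive place assimilation

Underlying /n/ is realised as [ɳ] next to /ʈ/; /ʈ/ itself does not change.
/n/ is alveolar while /ʈ/ is retroflex; the output [ɳ] is retroflex, matching the trigger — so the feature that spreads is place.
Manner and voice are unchanged, so the assimilation is partial, not total.
Checking the remaining alternations: /n/ → [ɲ] before /j/ (alveolar → palatal, matching palatal); /n/ → [m] before /ɸ/ (alveolar → bilabial, matching bilabial) — only place changes, and always toward the following segment.
Nothing changes in [ɟonsɔ]: there the adjacent consonants already agree in place (/n/ and /s/ are both alveolar), so this form is consistent with the same rule.
The trigger is the following segment, so the direction is regressive (anticipatory).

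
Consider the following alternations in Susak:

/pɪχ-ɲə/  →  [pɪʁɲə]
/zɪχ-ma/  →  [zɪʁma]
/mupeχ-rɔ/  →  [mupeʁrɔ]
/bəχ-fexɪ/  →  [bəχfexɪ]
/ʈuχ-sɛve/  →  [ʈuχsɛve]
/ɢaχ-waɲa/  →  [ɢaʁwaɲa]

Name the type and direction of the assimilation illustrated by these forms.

The segment that alternates is /χ/, which surfaces as [ʁ] when adjacent to /ɲ/.
The change voiceless → voiced matches the voicing of the following /ɲ/, identifying this as voicing assimilation.
Place and manner are unchanged, so the assimilation is partial, not total.
The same holds elsewhere in the data: /χ/ → [ʁ] before /m/ (voiceless → voiced, matching voiced); /χ/ → [ʁ] before /r/ (voiceless → voiced, matching voiced); /χ/ → [ʁ] before /w/ (voiceless → voiced, matching voiced) — only voicing changes, and always toward the following segment.
No alternation appears in [bəχfexɪ], [ʈuχsɛve]: there the adjacent consonants already agree in voicing (/χ/ and /f/ are both voiceless; /χ/ and /s/ are both voiceless), so these forms are consistent with the same rule.
Since the segment that changes precedes the conditioning segment, the assimilation is regressive.

regressive voicing assimilation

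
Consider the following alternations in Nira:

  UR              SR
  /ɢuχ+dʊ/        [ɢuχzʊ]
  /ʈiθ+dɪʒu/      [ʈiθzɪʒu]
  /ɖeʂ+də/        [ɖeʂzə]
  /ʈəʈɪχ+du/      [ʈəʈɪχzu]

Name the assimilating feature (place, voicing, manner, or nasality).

The segment that alternates is /d/, which surfaces as [z] when adjacent to /χ/.
/d/ is a stop while /χ/ is a fricative; the output [z] is a fricative, matching the trigger — so the feature that spreads is manner.
The other alternating forms pattern the same way: /d/ → [z] after /θ/ (stop → fricative, matching a fricative); /d/ → [z] after /ʂ/ (stop → fricative, matching a fricative) — only manner changes, and always toward the preceding segment.

manner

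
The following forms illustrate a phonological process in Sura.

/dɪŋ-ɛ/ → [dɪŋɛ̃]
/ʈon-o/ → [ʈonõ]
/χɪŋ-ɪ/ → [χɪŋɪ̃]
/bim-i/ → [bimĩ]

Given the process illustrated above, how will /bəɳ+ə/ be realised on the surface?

[bəɳə̃]

The data show progressive nasality assimilation (vowel nasalisation): /ɛ/ → [ɛ̃] after /ŋ/; /o/ → [õ] after /n/; /ɪ/ → [ɪ̃] after /ŋ/; /i/ → [ĩ] after /m/ — a vowel is nasalised by an immediately preceding nasal consonant.
/ə/ sits next to the nasal /ɳ/ and is therefore nasalised to [ə̃].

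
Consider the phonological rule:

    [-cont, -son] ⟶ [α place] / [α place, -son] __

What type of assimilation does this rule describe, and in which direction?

The rule copies the place features (abbreviated [place]) from the environment onto the target, so the assimilating feature is place.
The conditioning segment sits to the left of the focus bar, meaning the trigger precedes the segment that changes — progressive assimilation.

progressive place assimilation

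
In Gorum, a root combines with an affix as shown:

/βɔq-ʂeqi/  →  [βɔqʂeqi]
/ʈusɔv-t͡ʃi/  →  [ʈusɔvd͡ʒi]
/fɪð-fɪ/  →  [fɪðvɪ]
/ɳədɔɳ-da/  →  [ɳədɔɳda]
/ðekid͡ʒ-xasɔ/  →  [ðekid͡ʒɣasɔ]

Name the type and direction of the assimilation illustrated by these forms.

Comparing underlying and surface forms, /t͡ʃ/ → [d͡ʒ] is the alternation; the neighbouring /v/ is constant.
The change voiceless → voiced matches the voicing of the preceding /v/, identifying this as voicing assimilation.
Place and manner are unchanged, so the assimilation is partial, not total.
Checking the remaining alternations: /f/ → [v] after /ð/ (voiceless → voiced, matching voiced); /x/ → [ɣ] after /d͡ʒ/ (voiceless → voiced, matching voiced) — only voicing changes, and always toward the preceding segment.
No alternation appears in [βɔqʂeqi], [ɳədɔɳda]: there the adjacent consonants already agree in voicing (/ʂ/ and /q/ are both voiceless; /d/ and /ɳ/ are both voiced), so these forms are consistent with the same rule.
Since the segment that changes follows the conditioning segment, the assimilation is progressive.

progressive voicing assimilation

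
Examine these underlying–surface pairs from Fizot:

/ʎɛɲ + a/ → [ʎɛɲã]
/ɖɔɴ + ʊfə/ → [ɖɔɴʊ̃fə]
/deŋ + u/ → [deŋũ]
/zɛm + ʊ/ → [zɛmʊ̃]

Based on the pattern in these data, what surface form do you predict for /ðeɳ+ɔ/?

The data show progressive nasality assimilation (vowel nasalisation): /a/ → [ã] after /ɲ/; /ʊ/ → [ʊ̃] after /ɴ/; /u/ → [ũ] after /ŋ/; /ʊ/ → [ʊ̃] after /m/ — a vowel is nasalised by an immediately preceding nasal consonant.
The vowel /ɔ/ is adjacent to the preceding nasal /ɳ/, so it acquires [+nasal] and surfaces as [ɔ̃].

[ðeɳɔ̃]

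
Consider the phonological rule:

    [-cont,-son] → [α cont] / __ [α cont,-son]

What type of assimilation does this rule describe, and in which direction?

The shared variable α links the value of [cont] on the target to that of the neighbouring obstruent. [cont] distinguishes stops from fricatives — a manner-of-articulation feature — so this is manner assimilation.
Since the environment is written after the underscore, the trigger follows the target; the direction is regressive.

regressive manner assimilation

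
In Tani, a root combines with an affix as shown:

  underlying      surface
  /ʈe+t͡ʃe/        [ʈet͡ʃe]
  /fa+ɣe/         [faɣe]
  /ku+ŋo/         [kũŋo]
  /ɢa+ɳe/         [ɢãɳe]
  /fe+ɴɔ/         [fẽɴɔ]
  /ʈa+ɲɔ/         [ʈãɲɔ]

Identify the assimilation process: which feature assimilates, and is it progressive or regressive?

regressive nasality assimilation (vowel nasalisation)

The vowel /u/ surfaces as nasalised [ũ] next to the following nasal /ŋ/ — it has acquired the [+nasal] feature of its neighbour.
The other forms show the same pattern: /a/ → [ã] before /ɳ/; /e/ → [ẽ] before /ɴ/; /a/ → [ã] before /ɲ/ — each time a vowel is nasalised next to a following nasal.
No change occurs in [ʈet͡ʃe], [faɣe] because the vowel at the boundary is adjacent to an oral consonant, not a nasal (/e/ next to /t͡ʃ/; /a/ next to /ɣ/).
Because the conditioning nasal is to the right of the vowel that changes, the process is regressive (anticipatory).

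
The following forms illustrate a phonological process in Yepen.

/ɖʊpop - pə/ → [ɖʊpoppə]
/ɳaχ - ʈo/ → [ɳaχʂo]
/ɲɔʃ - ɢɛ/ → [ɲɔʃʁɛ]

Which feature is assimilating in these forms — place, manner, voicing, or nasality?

manner

Comparing underlying and surface forms, /ʈ/ → [ʂ] is the alternation; the neighbouring /χ/ is constant.
The change stop → fricative matches the manner of the preceding /χ/, identifying this as manner assimilation.
The same holds elsewhere in the data: /ɢ/ → [ʁ] after /ʃ/ (stop → fricative, matching a fricative) — only manner changes, and always toward the preceding segment.
Nothing changes in [ɖʊpoppə]: there the adjacent consonants already agree in manner (/p/ and /p/ are both stops), so this form is consistent with the same rule.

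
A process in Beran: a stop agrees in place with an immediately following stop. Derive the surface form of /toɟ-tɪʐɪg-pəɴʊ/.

[todtɪʐɪbpəɴʊ]

The rule targets /ɟ/ (voiced palatal stop), which sits before the trigger /t/ (alveolar).
The voiced alveolar stop is [d], so /ɟ/ → [d].
At the second juncture, /g/ likewise becomes [b] adjacent to /p/.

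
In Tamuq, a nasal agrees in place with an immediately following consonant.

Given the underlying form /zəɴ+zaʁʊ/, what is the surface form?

[zənzaʁʊ]

The rule targets /ɴ/ (voiced uvular nasal), which sits before the trigger /z/ (alveolar).
The voiced alveolar nasal is [n], so /ɴ/ → [n].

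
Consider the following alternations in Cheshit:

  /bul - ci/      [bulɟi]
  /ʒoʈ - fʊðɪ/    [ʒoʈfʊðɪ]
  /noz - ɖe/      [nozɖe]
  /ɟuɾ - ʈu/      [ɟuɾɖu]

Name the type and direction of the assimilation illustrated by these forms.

progressive voicing assimilation

Underlying /c/ is realised as [ɟ] next to /l/; /l/ itself does not change.
The change voiceless → voiced matches the voicing of the preceding /l/, identifying this as voicing assimilation.
Place and manner are unchanged, so the assimilation is partial, not total.
The other alternating form patterns the same way: /ʈ/ → [ɖ] after /ɾ/ (voiceless → voiced, matching voiced) — only voicing changes, and always toward the preceding segment.
No alternation appears in [ʒoʈfʊðɪ], [nozɖe]: there the adjacent consonants already agree in voicing (/f/ and /ʈ/ are both voiceless; /ɖ/ and /z/ are both voiced), so these forms are consistent with the same rule.
The trigger is the preceding segment, so the direction is progressive (perseverative).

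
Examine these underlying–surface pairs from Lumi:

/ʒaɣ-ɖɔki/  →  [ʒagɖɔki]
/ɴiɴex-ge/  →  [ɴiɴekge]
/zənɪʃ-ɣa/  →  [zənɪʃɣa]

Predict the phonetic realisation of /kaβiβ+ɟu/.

The data show regressive manner assimilation: /ɣ/ → [g] before /ɖ/; /x/ → [k] before /g/. In each pair only manner changes, matching the following consonant, while place and voice stay constant.
Nothing changes in [zənɪʃɣa]: there the adjacent consonants already agree in manner (/ʃ/ and /ɣ/ are both fricatives), so this form is consistent with the same rule.
The rule targets /β/ (voiced bilabial fricative), which sits before the trigger /ɟ/ (stop).
A voiced bilabial stop is [b], so the surface segment is [b].

[kaβibɟu]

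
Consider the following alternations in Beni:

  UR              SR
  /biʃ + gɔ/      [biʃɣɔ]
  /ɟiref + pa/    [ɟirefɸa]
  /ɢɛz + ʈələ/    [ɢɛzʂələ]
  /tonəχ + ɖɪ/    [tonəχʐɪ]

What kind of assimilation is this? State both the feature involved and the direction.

Underlying /g/ is realised as [ɣ] next to /ʃ/; /ʃ/ itself does not change.
/g/ is a stop while /ʃ/ is a fricative; the output [ɣ] is a fricative, matching the trigger — so the feature that spreads is manner.
Place and voice are unchanged, so the assimilation is partial, not total.
The same holds elsewhere in the data: /p/ → [ɸ] after /f/ (stop → fricative, matching a fricative); /ʈ/ → [ʂ] after /z/ (stop → fricative, matching a fricative); /ɖ/ → [ʐ] after /χ/ (stop → fricative, matching a fricative) — only manner changes, and always toward the preceding segment.
Since the segment that changes follows the conditioning segment, the assimilation is progressive.

progressive manner assimilation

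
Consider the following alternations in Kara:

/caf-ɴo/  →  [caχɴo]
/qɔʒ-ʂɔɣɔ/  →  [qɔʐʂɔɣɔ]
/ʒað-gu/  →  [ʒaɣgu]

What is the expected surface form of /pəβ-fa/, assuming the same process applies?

The data show regressive place assimilation: /f/ → [χ] before /ɴ/; /ʒ/ → [ʐ] before /ʂ/; /ð/ → [ɣ] before /g/. In each pair only place changes, matching the following consonant, while manner and voice stay constant.
The rule targets /β/ (voiced bilabial fricative), which sits before the trigger /f/ (labiodental).
A voiced labiodental fricative is [v], so the surface segment is [v].

[pəvfa]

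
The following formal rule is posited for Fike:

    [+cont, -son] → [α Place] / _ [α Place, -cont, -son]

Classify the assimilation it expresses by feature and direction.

regressive place assimilation

The rule copies the place features (abbreviated [Place]) from the environment onto the target, so the assimilating feature is place.
Since the environment is written after the underscore, the trigger follows the target; the direction is regressive.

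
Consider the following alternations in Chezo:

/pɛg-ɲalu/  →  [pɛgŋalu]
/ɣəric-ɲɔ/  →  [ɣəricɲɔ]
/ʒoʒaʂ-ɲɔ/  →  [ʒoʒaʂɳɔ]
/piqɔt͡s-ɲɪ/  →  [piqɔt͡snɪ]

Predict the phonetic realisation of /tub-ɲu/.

[tubmu]

The data show progressive place assimilation: /ɲ/ → [ŋ] after /g/; /ɲ/ → [ɳ] after /ʂ/; /ɲ/ → [n] after /t͡s/. In each pair only place changes, matching the preceding consonant, while manner and voice stay constant.
No alternation appears in [ɣəricɲɔ]: there the adjacent consonants already agree in place (/ɲ/ and /c/ are both palatal), so this form is consistent with the same rule.
The rule targets /ɲ/ (voiced palatal nasal), which sits after the trigger /b/ (bilabial).
A voiced bilabial nasal is [m], so the surface segment is [m].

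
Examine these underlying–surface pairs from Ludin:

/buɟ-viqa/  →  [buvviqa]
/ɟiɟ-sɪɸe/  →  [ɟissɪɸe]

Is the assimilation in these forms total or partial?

total assimilation

Underlying /ɟ/ is realised as [v] next to /v/; /v/ itself does not change.
The output [v] is identical to the trigger /v/ — every feature (place, manner, voicing) has been copied — so this is total assimilation.
The remaining alternation confirms this: /ɟ/ → [s] before /s/ — in each case the output is a copy of the following consonant.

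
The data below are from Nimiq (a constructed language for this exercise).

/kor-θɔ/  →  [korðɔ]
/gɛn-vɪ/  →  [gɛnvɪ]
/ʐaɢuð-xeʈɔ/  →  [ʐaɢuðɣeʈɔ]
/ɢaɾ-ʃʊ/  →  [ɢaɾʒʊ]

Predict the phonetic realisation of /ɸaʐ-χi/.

The data show progressive voicing assimilation: /θ/ → [ð] after /r/; /x/ → [ɣ] after /ð/; /ʃ/ → [ʒ] after /ɾ/. In each pair only voicing changes, matching the preceding consonant, while place and manner stay constant.
Nothing changes in [gɛnvɪ]: there the adjacent consonants already agree in voicing (/v/ and /n/ are both voiced), so this form is consistent with the same rule.
/χ/ is a voiceless uvular fricative. The preceding trigger /ʐ/ is voiced, so /χ/ must become voiced as well.
Changing only its voicing to voiced gives [ʁ] — the voiced uvular fricative.

[ɸaʐʁi]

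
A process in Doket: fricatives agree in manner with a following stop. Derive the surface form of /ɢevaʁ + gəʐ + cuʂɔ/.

[ɢevaɢgəɖcuʂɔ]

/ʁ/ is a voiced uvular fricative. The following trigger /g/ is a stop, so /ʁ/ must become a stop as well.
A voiced uvular stop is [ɢ], so the surface segment is [ɢ].
At the second juncture, /ʐ/ likewise becomes [ɖ] adjacent to /c/.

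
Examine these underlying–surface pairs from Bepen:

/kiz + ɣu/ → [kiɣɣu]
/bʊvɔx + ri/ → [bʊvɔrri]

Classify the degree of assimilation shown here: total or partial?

Comparing underlying and surface forms, /x/ → [r] is the alternation; the neighbouring /r/ is constant.
The output [r] is identical to the trigger /r/ — every feature (place, manner, voicing) has been copied — so this is total assimilation.
The remaining alternation confirms this: /z/ → [ɣ] before /ɣ/ — in each case the output is a copy of the following consonant.

total assimilation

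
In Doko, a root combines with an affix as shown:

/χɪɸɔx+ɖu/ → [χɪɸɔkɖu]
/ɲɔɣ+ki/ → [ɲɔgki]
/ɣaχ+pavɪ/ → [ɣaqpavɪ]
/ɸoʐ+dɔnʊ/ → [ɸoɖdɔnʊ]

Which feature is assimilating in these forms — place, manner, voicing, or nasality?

Comparing underlying and surface forms, /x/ → [k] is the alternation; the neighbouring /ɖ/ is constant.
The change fricative → stop matches the manner of the following /ɖ/, identifying this as manner assimilation.
The other alternating forms pattern the same way: /ɣ/ → [g] before /k/ (fricative → stop, matching a stop); /χ/ → [q] before /p/ (fricative → stop, matching a stop); /ʐ/ → [ɖ] before /d/ (fricative → stop, matching a stop) — only manner changes, and always toward the following segment.

manner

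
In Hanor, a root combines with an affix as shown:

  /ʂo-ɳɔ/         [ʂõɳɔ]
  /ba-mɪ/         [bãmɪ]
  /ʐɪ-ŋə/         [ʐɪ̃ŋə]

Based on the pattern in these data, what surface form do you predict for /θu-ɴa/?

[θũɴa]

The data show regressive nasality assimilation (vowel nasalisation): /o/ → [õ] before /ɳ/; /a/ → [ã] before /m/; /ɪ/ → [ɪ̃] before /ŋ/ — a vowel is nasalised by an immediately following nasal consonant.
The vowel /u/ is adjacent to the following nasal /ɴ/, so it acquires [+nasal] and surfaces as [ũ].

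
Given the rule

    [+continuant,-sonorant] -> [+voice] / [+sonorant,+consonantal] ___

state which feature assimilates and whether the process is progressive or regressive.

The target ([+continuant,-sonorant], fricatives) acquires [+voice] next to a sonorant consonant ([+sonorant,+consonantal]) — it takes on the voicing of its neighbour, so the feature that spreads is voicing.
Since the environment is written before the underscore, the trigger precedes the target; the direction is progressive.

progressive voicing assimilation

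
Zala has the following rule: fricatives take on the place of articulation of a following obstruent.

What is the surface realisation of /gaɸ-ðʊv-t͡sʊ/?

[gaθðʊzt͡sʊ]

/ɸ/ is a voiceless bilabial fricative. The following trigger /ð/ is dental, so /ɸ/ must become dental as well.
Changing only its place to dental gives [θ] — the voiceless dental fricative.
The same rule applies at the second boundary: /v/ → [z] next to /t͡s/.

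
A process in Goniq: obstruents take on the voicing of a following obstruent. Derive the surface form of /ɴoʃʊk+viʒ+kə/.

[ɴoʃʊgviʃkə]

The rule targets /k/ (voiceless velar stop), which sits before the trigger /v/ (voiced).
A voiced velar stop is [g], so the surface segment is [g].
At the second juncture, /ʒ/ likewise becomes [ʃ] adjacent to /k/.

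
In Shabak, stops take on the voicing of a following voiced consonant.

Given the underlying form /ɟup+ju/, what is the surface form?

[ɟubju]

/p/ is a voiceless bilabial stop. The following trigger /j/ is voiced, so /p/ must become voiced as well.
A voiced bilabial stop is [b], so the surface segment is [b].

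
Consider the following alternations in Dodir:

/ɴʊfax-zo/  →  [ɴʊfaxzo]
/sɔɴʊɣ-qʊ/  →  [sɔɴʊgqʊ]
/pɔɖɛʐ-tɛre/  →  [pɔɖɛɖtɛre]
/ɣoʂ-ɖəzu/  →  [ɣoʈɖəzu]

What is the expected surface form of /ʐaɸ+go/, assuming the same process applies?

The data show regressive manner assimilation: /ɣ/ → [g] before /q/; /ʐ/ → [ɖ] before /t/; /ʂ/ → [ʈ] before /ɖ/. In each pair only manner changes, matching the following consonant, while place and voice stay constant.
No alternation appears in [ɴʊfaxzo]: there the adjacent consonants already agree in manner (/x/ and /z/ are both fricatives), so this form is consistent with the same rule.
The rule targets /ɸ/ (voiceless bilabial fricative), which sits before the trigger /g/ (stop).
A voiceless bilabial stop is [p], so the surface segment is [p].

[ʐapgo]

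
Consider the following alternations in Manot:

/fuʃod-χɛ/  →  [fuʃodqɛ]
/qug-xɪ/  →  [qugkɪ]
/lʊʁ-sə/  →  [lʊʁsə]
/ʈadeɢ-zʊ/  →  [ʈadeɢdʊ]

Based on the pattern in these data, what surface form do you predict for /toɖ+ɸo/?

The data show progressive manner assimilation: /χ/ → [q] after /d/; /x/ → [k] after /g/; /z/ → [d] after /ɢ/. In each pair only manner changes, matching the preceding consonant, while place and voice stay constant.
No alternation appears in [lʊʁsə]: there the adjacent consonants already agree in manner (/s/ and /ʁ/ are both fricatives), so this form is consistent with the same rule.
/ɸ/ is a voiceless bilabial fricative. The preceding trigger /ɖ/ is a stop, so /ɸ/ must become a stop as well.
A voiceless bilabial stop is [p], so the surface segment is [p].

[toɖpo]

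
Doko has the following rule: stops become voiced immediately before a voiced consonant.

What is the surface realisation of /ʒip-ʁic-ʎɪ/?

/p/ is a voiceless bilabial stop. The following trigger /ʁ/ is voiced, so /p/ must become voiced as well.
Changing only its voicing to voiced gives [b] — the voiced bilabial stop.
At the second juncture, /c/ likewise becomes [ɟ] adjacent to /ʎ/.

[ʒibʁiɟʎɪ]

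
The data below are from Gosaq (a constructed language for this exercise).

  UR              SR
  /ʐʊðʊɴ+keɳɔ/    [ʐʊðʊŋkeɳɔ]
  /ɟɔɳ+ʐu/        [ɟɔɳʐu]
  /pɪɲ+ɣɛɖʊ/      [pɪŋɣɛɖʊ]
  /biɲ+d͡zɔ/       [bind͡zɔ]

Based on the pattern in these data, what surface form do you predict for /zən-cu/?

[zəɲcu]

The data show regressive place assimilation: /ɴ/ → [ŋ] before /k/; /ɲ/ → [ŋ] before /ɣ/; /ɲ/ → [n] before /d͡z/. In each pair only place changes, matching the following consonant, while manner and voice stay constant.
Nothing changes in [ɟɔɳʐu]: there the adjacent consonants already agree in place (/ɳ/ and /ʐ/ are both retroflex), so this form is consistent with the same rule.
/n/ is a voiced alveolar nasal. The following trigger /c/ is palatal, so /n/ must become palatal as well.
A voiced palatal nasal is [ɲ], so the surface segment is [ɲ].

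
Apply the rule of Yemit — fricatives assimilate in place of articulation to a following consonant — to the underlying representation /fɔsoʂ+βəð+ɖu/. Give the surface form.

The rule targets /ʂ/ (voiceless retroflex fricative), which sits before the trigger /β/ (bilabial).
Changing only its place to bilabial gives [ɸ] — the voiceless bilabial fricative.
The same rule applies at the second boundary: /ð/ → [ʐ] next to /ɖ/.

[fɔsoɸβəʐɖu]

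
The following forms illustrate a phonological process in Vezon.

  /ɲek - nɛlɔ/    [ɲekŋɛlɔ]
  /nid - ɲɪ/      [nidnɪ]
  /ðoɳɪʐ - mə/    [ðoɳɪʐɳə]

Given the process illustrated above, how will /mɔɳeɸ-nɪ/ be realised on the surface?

[mɔɳeɸmɪ]

The data show progressive place assimilation: /n/ → [ŋ] after /k/; /ɲ/ → [n] after /d/; /m/ → [ɳ] after /ʐ/. In each pair only place changes, matching the preceding consonant, while manner and voice stay constant.
The rule targets /n/ (voiced alveolar nasal), which sits after the trigger /ɸ/ (bilabial).
Changing only its place to bilabial gives [m] — the voiced bilabial nasal.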